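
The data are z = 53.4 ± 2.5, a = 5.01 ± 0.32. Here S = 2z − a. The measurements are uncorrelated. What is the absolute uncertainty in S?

Absolute uncertainties add in quadrature for a linear combination:
  (2·δz)² = 25.0;  (δa)² = 0.102
δS = √(25.1) = 5.01

5.01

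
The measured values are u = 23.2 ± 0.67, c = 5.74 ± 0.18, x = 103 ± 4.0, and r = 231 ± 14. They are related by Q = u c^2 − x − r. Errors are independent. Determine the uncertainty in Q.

Let p = u·c^2 = 764. δp/p = √((1·δu/u)² + (2·δc/c)²) = √(0.000834 + 0.00393) = 0.0690, so δp = 52.8.
Q = p − x − r: δQ = √(δp² + δx² + δr²) = √(2790 + 16.0 + 196) = 54.8

54.8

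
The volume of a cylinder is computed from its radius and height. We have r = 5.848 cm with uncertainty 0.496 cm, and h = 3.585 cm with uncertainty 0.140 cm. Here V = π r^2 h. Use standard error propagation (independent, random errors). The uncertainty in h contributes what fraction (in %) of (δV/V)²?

(δV/V)² = (2·δr/r)² + (1·δh/h)²
  r term: (2×0.0848)² = 0.0288
  h term: (1×0.0391)² = 0.00153
Total = 0.0303. Share from h = 0.00153/0.0303 = 0.0503.

5.03%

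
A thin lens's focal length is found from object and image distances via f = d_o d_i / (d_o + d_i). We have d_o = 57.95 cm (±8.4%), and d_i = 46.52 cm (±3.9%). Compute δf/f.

0.0432

∂f/∂d_o = (d_i/(d_o+d_i))² = 0.198;  ∂f/∂d_i = (d_o/(d_o+d_i))² = 0.308
δf = √((∂f/∂d_o · δd_o)² + (∂f/∂d_i · δd_i)²) = √(0.932 + 0.312) = 1.12 cm
f = 25.80 cm, so δf/f = 1.12/25.80 = 0.0432.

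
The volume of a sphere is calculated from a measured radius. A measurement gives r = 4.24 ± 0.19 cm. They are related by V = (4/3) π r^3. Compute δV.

42.9 cm^3

V ∝ r^3, so δV/V = |3| · δr/r = 3 × 0.0448 = 0.134.
V = 319 cm^3, so δV = 0.134 × 319 = 42.9 cm^3.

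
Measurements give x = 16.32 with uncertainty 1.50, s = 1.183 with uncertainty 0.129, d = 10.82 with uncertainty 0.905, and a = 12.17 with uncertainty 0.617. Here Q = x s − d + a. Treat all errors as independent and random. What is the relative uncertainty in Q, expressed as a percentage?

14.3%

Let p = x·s = 19.31. δp/p = √((1·δx/x)² + (1·δs/s)²) = √(0.00845 + 0.0119) = 0.143, so δp = 2.75.
Q = p − d + a: δQ = √(δp² + δd² + δa²) = √(7.58 + 0.819 + 0.381) = 2.96
Q = 20.66, so δQ/Q = 2.96/20.66 = 0.143.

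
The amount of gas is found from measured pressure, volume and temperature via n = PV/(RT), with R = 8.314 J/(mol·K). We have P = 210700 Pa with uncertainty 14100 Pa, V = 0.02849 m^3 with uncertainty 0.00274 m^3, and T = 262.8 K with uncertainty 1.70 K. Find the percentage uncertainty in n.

Each factor contributes (exponent × relative error)² to (δn/n)²:
  (1·δP/P)² = (1×0.0669)² = 0.00448;  (1·δV/V)² = (1×0.0962)² = 0.00925;  (-1·δT/T)² = (-1×0.00647)² = 4.18e-05
δn/n = √(0.0138) = 0.117

11.7%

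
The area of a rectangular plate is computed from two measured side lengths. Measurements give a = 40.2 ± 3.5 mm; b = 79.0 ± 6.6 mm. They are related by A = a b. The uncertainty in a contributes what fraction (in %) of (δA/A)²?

52.1%

(δA/A)² = (1·δa/a)² + (1·δb/b)²
  a term: (1×0.0871)² = 0.00758
  b term: (1×0.0835)² = 0.00698
Total = 0.0146. Share from a = 0.00758/0.0146 = 0.521.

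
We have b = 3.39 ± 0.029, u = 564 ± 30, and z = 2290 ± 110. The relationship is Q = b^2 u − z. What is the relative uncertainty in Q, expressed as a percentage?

Let p = b^2·u = 6480. δp/p = √((2·δb/b)² + (1·δu/u)²) = √(0.000293 + 0.00283) = 0.0559, so δp = 362.
Q = p − z: δQ = √(δp² + δz²) = √(1.31e+05 + 12100) = 378
Q = 4190, so δQ/Q = 378/4190 = 0.0903.

9.03%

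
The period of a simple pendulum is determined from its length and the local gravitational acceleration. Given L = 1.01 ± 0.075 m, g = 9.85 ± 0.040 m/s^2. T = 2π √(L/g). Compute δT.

0.0748 s

Products/powers → add relative errors in quadrature, weighted by exponent:
  (½·δL/L)² = (0.5×0.0743)² = 0.00138;  (−½·δg/g)² = (-0.5×0.00406)² = 4.12e-06
δT/T = √(0.00138) = 0.0372
T = 2.01 s, so δT = 0.0372 × 2.01 = 0.0748 s.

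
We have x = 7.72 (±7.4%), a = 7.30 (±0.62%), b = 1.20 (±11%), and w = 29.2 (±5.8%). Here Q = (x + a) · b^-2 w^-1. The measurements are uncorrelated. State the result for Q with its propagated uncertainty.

Let u = x + a = 15.0. δu = √(δx² + δa²) = √(0.326 + 0.00205) = 0.573, so δu/u = 0.0382.
Q is then a monomial in u, b, w:
δQ/Q = √((δu/u)² + (-2·δb/b)² + (-1·δw/w)²) = √(0.00146 + 0.0484 + 0.00336) = 0.231
Q = 0.357, so δQ = 0.231 × 0.357 = 0.0824.

0.357 ± 0.0824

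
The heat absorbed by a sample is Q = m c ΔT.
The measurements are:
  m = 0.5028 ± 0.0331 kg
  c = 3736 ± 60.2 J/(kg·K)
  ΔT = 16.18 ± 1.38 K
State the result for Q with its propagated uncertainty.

Q is a product of powers, so relative uncertainties combine in quadrature:
  (1·δm/m)² = (1×0.0658)² = 0.00433;  (1·δc/c)² = (1×0.0161)² = 0.000260;  (1·δΔT/ΔT)² = (1×0.0853)² = 0.00727
δQ/Q = √(0.0119) = 0.109
Q = 30390 J, so δQ = 0.109 × 30390 = 3310 J.

30390 ± 3310 J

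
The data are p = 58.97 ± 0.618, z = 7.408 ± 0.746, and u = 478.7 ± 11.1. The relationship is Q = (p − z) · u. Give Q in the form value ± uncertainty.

Let w = p − z = 51.56. δw = √(δp² + δz²) = √(0.382 + 0.557) = 0.969, so δw/w = 0.0188.
Q is then a monomial in w, u:
δQ/Q = √((δw/w)² + (1·δu/u)²) = √(0.000353 + 0.000538) = 0.0298
Q = 24680, so δQ = 0.0298 × 24680 = 737.

24680 ± 737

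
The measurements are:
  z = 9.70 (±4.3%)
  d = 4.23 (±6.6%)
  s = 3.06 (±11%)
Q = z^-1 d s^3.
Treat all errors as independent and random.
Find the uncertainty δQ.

4.24

Q is a product of powers, so relative uncertainties combine in quadrature:
  (-1·δz/z)² = (-1×0.0430)² = 0.00185;  (1·δd/d)² = (1×0.0660)² = 0.00436;  (3·δs/s)² = (3×0.110)² = 0.109
δQ/Q = √(0.115) = 0.339
Q = 12.5, so δQ = 0.339 × 12.5 = 4.24.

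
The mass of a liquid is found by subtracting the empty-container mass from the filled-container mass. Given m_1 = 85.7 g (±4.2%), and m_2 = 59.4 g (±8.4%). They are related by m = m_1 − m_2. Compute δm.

For a sum/difference, combine absolute errors in quadrature:
  (δm_1)² = 13.0;  (δm_2)² = 24.9
δm = √(37.9) = 6.15 g

6.15 g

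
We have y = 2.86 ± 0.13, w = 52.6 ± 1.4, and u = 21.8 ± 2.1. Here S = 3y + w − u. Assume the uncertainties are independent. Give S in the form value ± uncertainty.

39.4 ± 2.55

S is a linear combination, so absolute uncertainties add in quadrature:
  (3·δy)² = 0.152;  (δw)² = 1.96;  (δu)² = 4.41
δS = √(6.52) = 2.55
S = 39.4.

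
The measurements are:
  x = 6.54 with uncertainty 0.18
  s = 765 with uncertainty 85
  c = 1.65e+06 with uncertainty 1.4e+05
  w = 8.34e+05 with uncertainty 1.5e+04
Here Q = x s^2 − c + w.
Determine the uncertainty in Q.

Let p = x·s^2 = 3.83e+06. δp/p = √((1·δx/x)² + (2·δs/s)²) = √(0.000758 + 0.0494) = 0.224, so δp = 8.57e+05.
Q = p − c + w: δQ = √(δp² + δc² + δw²) = √(7.34e+11 + 1.96e+10 + 2.25e+08) = 8.69e+05

8.69e+05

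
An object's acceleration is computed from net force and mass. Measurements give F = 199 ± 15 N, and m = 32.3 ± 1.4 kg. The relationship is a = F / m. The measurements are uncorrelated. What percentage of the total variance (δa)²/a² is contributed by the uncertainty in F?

(δa/a)² = (1·δF/F)² + (-1·δm/m)²
  F term: (1×0.0754)² = 0.00568
  m term: (-1×0.0433)² = 0.00188
Total = 0.00756. Share from F = 0.00568/0.00756 = 0.752.

75.2%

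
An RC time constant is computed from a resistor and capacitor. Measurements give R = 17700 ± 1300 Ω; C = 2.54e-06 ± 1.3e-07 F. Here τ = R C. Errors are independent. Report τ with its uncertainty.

0.0450 ± 0.00402 s

For a monomial τ ∝ R, C, fractional errors add in quadrature:
  (1·δR/R)² = (1×0.0734)² = 0.00539;  (1·δC/C)² = (1×0.0512)² = 0.00262
δτ/τ = √(0.00801) = 0.0895
τ = 0.0450 s, so δτ = 0.0895 × 0.0450 = 0.00402 s.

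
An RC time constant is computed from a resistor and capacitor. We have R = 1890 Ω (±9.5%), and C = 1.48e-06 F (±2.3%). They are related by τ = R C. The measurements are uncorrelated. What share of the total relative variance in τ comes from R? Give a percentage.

94.5%

(δτ/τ)² = (1·δR/R)² + (1·δC/C)²
  R term: (1×0.0950)² = 0.00903
  C term: (1×0.0230)² = 0.000529
Total = 0.00955. Share from R = 0.00903/0.00955 = 0.945.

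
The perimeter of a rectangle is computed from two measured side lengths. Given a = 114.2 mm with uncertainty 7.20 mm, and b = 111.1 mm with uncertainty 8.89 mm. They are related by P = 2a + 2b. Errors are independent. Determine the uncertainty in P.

For a sum/difference, combine absolute errors in quadrature:
  (2·δa)² = 207;  (2·δb)² = 316
δP = √(523) = 22.9 mm

22.9 mm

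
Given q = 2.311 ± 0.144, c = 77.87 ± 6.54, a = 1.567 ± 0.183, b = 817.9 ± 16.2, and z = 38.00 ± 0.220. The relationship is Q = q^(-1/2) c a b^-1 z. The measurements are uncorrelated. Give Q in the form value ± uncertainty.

Products/powers → add relative errors in quadrature, weighted by exponent:
  (−½·δq/q)² = (-0.5×0.0623)² = 0.000971;  (1·δc/c)² = (1×0.0840)² = 0.00705;  (1·δa/a)² = (1×0.117)² = 0.0136;  (-1·δb/b)² = (-1×0.0198)² = 0.000392;  (1·δz/z)² = (1×0.00579)² = 3.35e-05
δQ/Q = √(0.0221) = 0.149
Q = 3.729, so δQ = 0.149 × 3.729 = 0.554.

3.729 ± 0.554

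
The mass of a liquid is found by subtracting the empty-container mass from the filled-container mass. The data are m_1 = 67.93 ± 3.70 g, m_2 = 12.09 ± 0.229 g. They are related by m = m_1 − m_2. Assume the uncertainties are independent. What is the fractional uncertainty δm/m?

Absolute uncertainties add in quadrature for a linear combination:
  (δm_1)² = 13.7;  (δm_2)² = 0.0524
δm = √(13.7) = 3.71 g
m = 55.84 g, so δm/m = 3.71/55.84 = 0.0664.

0.0664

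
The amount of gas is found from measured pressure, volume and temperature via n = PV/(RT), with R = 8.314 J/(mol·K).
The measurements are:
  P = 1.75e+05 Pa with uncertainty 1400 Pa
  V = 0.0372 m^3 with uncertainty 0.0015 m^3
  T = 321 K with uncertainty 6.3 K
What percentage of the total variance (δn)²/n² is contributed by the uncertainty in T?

(δn/n)² = (1·δP/P)² + (1·δV/V)² + (-1·δT/T)²
  P term: (1×0.00800)² = 6.4e-05
  V term: (1×0.0403)² = 0.00163
  T term: (-1×0.0196)² = 0.000385
Total = 0.00208. Share from T = 0.000385/0.00208 = 0.186.

18.6%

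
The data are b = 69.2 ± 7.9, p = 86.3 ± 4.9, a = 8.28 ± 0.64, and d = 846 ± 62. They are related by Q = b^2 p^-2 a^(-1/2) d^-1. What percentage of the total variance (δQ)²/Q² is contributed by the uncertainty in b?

(δQ/Q)² = (2·δb/b)² + (-2·δp/p)² + (−½·δa/a)² + (-1·δd/d)²
  b term: (2×0.114)² = 0.0521
  p term: (-2×0.0568)² = 0.0129
  a term: (-0.5×0.0773)² = 0.00149
  d term: (-1×0.0733)² = 0.00537
Total = 0.0719. Share from b = 0.0521/0.0719 = 0.725.

72.5%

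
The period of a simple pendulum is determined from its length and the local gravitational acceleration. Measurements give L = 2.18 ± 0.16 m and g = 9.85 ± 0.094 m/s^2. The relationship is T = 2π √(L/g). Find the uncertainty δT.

Products/powers → add relative errors in quadrature, weighted by exponent:
  (½·δL/L)² = (0.5×0.0734)² = 0.00135;  (−½·δg/g)² = (-0.5×0.00954)² = 2.28e-05
δT/T = √(0.00137) = 0.0370
T = 2.96 s, so δT = 0.0370 × 2.96 = 0.109 s.

0.109 s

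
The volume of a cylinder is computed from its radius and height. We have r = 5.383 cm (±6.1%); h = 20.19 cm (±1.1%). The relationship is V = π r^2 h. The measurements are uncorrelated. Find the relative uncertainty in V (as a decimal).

0.122

Since V is a product/quotient, work with relative uncertainties:
  (2·δr/r)² = (2×0.0610)² = 0.0149;  (1·δh/h)² = (1×0.0110)² = 0.000121
δV/V = √(0.0150) = 0.122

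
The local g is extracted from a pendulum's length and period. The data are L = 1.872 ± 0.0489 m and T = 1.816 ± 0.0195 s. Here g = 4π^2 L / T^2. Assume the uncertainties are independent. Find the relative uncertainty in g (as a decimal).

0.0338

Each factor contributes (exponent × relative error)² to (δg/g)²:
  (1·δL/L)² = (1×0.0261)² = 0.000682;  (-2·δT/T)² = (-2×0.0107)² = 0.000461
δg/g = √(0.00114) = 0.0338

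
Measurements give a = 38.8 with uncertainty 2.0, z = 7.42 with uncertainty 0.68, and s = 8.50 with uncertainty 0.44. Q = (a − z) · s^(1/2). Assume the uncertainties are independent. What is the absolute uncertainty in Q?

Let u = a − z = 31.4. δu = √(δa² + δz²) = √(4.00 + 0.462) = 2.11, so δu/u = 0.0673.
Q is then a monomial in u, s:
δQ/Q = √((δu/u)² + (½·δs/s)²) = √(0.00453 + 0.000670) = 0.0721
Q = 91.5, so δQ = 0.0721 × 91.5 = 6.60.

6.60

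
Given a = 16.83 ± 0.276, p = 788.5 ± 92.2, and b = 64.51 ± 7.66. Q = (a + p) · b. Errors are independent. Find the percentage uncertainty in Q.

Let u = a + p = 805.3. δu = √(δa² + δp²) = √(0.0762 + 8500) = 92.2, so δu/u = 0.114.
Q is then a monomial in u, b:
δQ/Q = √((δu/u)² + (1·δb/b)²) = √(0.0131 + 0.0141) = 0.165

16.5%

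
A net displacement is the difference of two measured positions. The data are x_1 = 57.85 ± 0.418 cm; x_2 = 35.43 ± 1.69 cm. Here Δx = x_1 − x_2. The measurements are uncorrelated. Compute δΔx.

Sums and differences: (δΔx)² = Σ (cᵢ δxᵢ)².
  (δx_1)² = 0.175;  (δx_2)² = 2.86
δΔx = √(3.03) = 1.74 cm

1.74 cm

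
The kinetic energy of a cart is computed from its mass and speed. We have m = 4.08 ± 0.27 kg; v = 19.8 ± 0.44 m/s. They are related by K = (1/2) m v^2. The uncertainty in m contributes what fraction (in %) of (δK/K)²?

(δK/K)² = (1·δm/m)² + (2·δv/v)²
  m term: (1×0.0662)² = 0.00438
  v term: (2×0.0222)² = 0.00198
Total = 0.00635. Share from m = 0.00438/0.00635 = 0.689.

68.9%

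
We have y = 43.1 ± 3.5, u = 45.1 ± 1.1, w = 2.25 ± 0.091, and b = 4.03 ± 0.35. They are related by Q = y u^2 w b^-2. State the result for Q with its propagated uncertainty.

Q is a product of powers, so relative uncertainties combine in quadrature:
  (1·δy/y)² = (1×0.0812)² = 0.00659;  (2·δu/u)² = (2×0.0244)² = 0.00238;  (1·δw/w)² = (1×0.0404)² = 0.00164;  (-2·δb/b)² = (-2×0.0868)² = 0.0302
δQ/Q = √(0.0408) = 0.202
Q = 12100, so δQ = 0.202 × 12100 = 2450.

12100 ± 2450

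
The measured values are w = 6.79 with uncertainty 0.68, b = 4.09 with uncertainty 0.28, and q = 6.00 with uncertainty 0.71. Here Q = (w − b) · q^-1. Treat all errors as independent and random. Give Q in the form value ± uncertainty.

0.450 ± 0.134

Let u = w − b = 2.70. δu = √(δw² + δb²) = √(0.462 + 0.0784) = 0.735, so δu/u = 0.272.
Q is then a monomial in u, q:
δQ/Q = √((δu/u)² + (-1·δq/q)²) = √(0.0742 + 0.0140) = 0.297
Q = 0.450, so δQ = 0.297 × 0.450 = 0.134.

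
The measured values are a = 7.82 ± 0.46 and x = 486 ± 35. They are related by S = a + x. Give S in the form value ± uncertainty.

494 ± 35.0

For a sum/difference, combine absolute errors in quadrature:
  (δa)² = 0.212;  (δx)² = 1220
δS = √(1230) = 35.0
S = 494.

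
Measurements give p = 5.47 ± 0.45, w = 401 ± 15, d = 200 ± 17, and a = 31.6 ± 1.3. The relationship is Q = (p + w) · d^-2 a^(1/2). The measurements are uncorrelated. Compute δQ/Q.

0.175

Let u = p + w = 406. δu = √(δp² + δw²) = √(0.203 + 225) = 15.0, so δu/u = 0.0369.
Q is then a monomial in u, d, a:
δQ/Q = √((δu/u)² + (-2·δd/d)² + (½·δa/a)²) = √(0.00136 + 0.0289 + 0.000423) = 0.175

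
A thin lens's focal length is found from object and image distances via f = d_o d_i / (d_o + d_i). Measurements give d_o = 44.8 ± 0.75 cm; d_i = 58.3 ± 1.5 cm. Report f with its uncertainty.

∂f/∂d_o = (d_i/(d_o+d_i))² = 0.320;  ∂f/∂d_i = (d_o/(d_o+d_i))² = 0.189
δf = √((∂f/∂d_o · δd_o)² + (∂f/∂d_i · δd_i)²) = √(0.0575 + 0.0802) = 0.371 cm
f = 25.3 cm.

25.3 ± 0.371 cm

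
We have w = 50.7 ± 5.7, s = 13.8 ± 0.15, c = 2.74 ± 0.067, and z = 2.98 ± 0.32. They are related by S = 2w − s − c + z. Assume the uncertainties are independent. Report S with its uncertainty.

For a sum/difference, combine absolute errors in quadrature:
  (2·δw)² = 130;  (δs)² = 0.0225;  (δc)² = 0.00449;  (δz)² = 0.102
δS = √(130) = 11.4
S = 87.8.

87.8 ± 11.4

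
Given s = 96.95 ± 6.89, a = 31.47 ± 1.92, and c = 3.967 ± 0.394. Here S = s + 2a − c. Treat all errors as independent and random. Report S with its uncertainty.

Sums and differences: (δS)² = Σ (cᵢ δxᵢ)².
  (δs)² = 47.5;  (2·δa)² = 14.7;  (δc)² = 0.155
δS = √(62.4) = 7.90
S = 155.9.

155.9 ± 7.90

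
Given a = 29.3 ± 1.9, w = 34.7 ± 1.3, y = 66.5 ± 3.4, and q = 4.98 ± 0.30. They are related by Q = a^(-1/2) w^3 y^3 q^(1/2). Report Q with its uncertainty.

Since Q is a product/quotient, work with relative uncertainties:
  (−½·δa/a)² = (-0.5×0.0648)² = 0.00105;  (3·δw/w)² = (3×0.0375)² = 0.0126;  (3·δy/y)² = (3×0.0511)² = 0.0235;  (½·δq/q)² = (0.5×0.0602)² = 0.000907
δQ/Q = √(0.0381) = 0.195
Q = 5.07e+09, so δQ = 0.195 × 5.07e+09 = 9.89e+08.

(5.07 ± 0.989) × 10^9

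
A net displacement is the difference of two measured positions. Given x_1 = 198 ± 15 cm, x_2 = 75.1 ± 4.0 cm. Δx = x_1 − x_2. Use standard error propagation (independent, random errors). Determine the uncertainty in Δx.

For a sum/difference, combine absolute errors in quadrature:
  (δx_1)² = 225;  (δx_2)² = 16.0
δΔx = √(241) = 15.5 cm

15.5 cm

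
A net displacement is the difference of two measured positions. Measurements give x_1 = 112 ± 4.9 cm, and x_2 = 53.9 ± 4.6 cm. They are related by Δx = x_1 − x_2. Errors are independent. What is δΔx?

6.72 cm

Each term contributes (cᵢ δxᵢ)² to (δΔx)²:
  (δx_1)² = 24.0;  (δx_2)² = 21.2
δΔx = √(45.2) = 6.72 cm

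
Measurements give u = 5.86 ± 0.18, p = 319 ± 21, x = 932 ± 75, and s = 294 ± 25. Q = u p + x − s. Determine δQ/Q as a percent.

Let w = u·p = 1870. δw/w = √((1·δu/u)² + (1·δp/p)²) = √(0.000944 + 0.00433) = 0.0726, so δw = 136.
Q = w + x − s: δQ = √(δw² + δx² + δs²) = √(18400 + 5620 + 625) = 157
Q = 2510, so δQ/Q = 157/2510 = 0.0627.

6.27%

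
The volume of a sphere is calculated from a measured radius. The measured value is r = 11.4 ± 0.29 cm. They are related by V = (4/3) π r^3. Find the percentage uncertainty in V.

7.63%

For a monomial V ∝ r^3, fractional errors add in quadrature:
  (3·δr/r)² = (3×0.0254)² = 0.00582
δV/V = √(0.00582) = 0.0763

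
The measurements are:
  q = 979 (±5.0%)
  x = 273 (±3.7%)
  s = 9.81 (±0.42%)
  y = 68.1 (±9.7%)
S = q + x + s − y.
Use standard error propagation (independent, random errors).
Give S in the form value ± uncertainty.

For a sum/difference, combine absolute errors in quadrature:
  (δq)² = 2400;  (δx)² = 102;  (δs)² = 0.00170;  (δy)² = 43.6
δS = √(2540) = 50.4
S = 1190.

1190 ± 50.4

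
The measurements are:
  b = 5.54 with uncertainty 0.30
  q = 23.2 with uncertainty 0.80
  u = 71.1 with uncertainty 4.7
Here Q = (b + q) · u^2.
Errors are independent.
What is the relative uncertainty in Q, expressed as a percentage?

Let w = b + q = 28.7. δw = √(δb² + δq²) = √(0.0900 + 0.640) = 0.854, so δw/w = 0.0297.
Q is then a monomial in w, u:
δQ/Q = √((δw/w)² + (2·δu/u)²) = √(0.000884 + 0.0175) = 0.136

13.6%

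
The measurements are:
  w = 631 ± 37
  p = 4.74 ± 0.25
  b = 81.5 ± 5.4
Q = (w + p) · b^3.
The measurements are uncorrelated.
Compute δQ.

7.13e+07

Let u = w + p = 636. δu = √(δw² + δp²) = √(1370 + 0.0625) = 37.0, so δu/u = 0.0582.
Q is then a monomial in u, b:
δQ/Q = √((δu/u)² + (3·δb/b)²) = √(0.00339 + 0.0395) = 0.207
Q = 3.44e+08, so δQ = 0.207 × 3.44e+08 = 7.13e+07.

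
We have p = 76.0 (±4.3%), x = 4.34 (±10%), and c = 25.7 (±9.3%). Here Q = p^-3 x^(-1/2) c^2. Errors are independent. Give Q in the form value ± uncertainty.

0.000722 ± 0.000167

Q is a product of powers, so relative uncertainties combine in quadrature:
  (-3·δp/p)² = (-3×0.0430)² = 0.0166;  (−½·δx/x)² = (-0.5×0.100)² = 0.00250;  (2·δc/c)² = (2×0.0930)² = 0.0346
δQ/Q = √(0.0537) = 0.232
Q = 0.000722, so δQ = 0.232 × 0.000722 = 0.000167.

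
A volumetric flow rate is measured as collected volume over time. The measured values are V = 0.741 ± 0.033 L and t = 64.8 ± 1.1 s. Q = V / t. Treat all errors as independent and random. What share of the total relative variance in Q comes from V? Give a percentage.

87.3%

(δQ/Q)² = (1·δV/V)² + (-1·δt/t)²
  V term: (1×0.0445)² = 0.00198
  t term: (-1×0.0170)² = 0.000288
Total = 0.00227. Share from V = 0.00198/0.00227 = 0.873.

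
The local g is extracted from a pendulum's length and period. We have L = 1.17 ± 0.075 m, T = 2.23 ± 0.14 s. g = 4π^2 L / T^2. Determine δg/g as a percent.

14.1%

For a monomial g ∝ L, T^-2, fractional errors add in quadrature:
  (1·δL/L)² = (1×0.0641)² = 0.00411;  (-2·δT/T)² = (-2×0.0628)² = 0.0158
δg/g = √(0.0199) = 0.141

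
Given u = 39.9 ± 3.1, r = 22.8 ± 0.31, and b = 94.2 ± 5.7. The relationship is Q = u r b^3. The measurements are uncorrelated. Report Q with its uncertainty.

Each factor contributes (exponent × relative error)² to (δQ/Q)²:
  (1·δu/u)² = (1×0.0777)² = 0.00604;  (1·δr/r)² = (1×0.0136)² = 0.000185;  (3·δb/b)² = (3×0.0605)² = 0.0330
δQ/Q = √(0.0392) = 0.198
Q = 7.6e+08, so δQ = 0.198 × 7.6e+08 = 1.51e+08.

(7.60 ± 1.51) × 10^8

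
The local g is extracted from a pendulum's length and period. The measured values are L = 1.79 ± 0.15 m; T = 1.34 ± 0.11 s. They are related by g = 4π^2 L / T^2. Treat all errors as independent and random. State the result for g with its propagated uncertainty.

g is a product of powers, so relative uncertainties combine in quadrature:
  (1·δL/L)² = (1×0.0838)² = 0.00702;  (-2·δT/T)² = (-2×0.0821)² = 0.0270
δg/g = √(0.0340) = 0.184
g = 39.4 m/s^2, so δg = 0.184 × 39.4 = 7.25 m/s^2.

39.4 ± 7.25 m/s^2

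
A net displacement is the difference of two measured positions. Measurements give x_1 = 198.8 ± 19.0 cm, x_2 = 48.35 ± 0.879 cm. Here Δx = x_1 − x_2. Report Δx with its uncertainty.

For a sum/difference, combine absolute errors in quadrature:
  (δx_1)² = 361;  (δx_2)² = 0.773
δΔx = √(362) = 19.0 cm
Δx = 150.5 cm.

150.5 ± 19.0 cm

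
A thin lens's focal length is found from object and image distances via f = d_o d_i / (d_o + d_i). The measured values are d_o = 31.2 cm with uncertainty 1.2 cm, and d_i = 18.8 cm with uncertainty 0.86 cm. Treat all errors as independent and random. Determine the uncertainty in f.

0.375 cm

∂f/∂d_o = (d_i/(d_o+d_i))² = 0.141;  ∂f/∂d_i = (d_o/(d_o+d_i))² = 0.389
δf = √((∂f/∂d_o · δd_o)² + (∂f/∂d_i · δd_i)²) = √(0.0288 + 0.112) = 0.375 cm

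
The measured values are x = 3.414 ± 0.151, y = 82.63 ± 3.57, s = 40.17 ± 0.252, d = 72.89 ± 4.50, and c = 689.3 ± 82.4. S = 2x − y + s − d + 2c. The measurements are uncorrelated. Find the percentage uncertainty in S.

13.0%

Absolute uncertainties add in quadrature for a linear combination:
  (2·δx)² = 0.0912;  (δy)² = 12.7;  (δs)² = 0.0635;  (δd)² = 20.2;  (2·δc)² = 27200
δS = √(27200) = 165
S = 1270, so δS/S = 165/1270 = 0.130.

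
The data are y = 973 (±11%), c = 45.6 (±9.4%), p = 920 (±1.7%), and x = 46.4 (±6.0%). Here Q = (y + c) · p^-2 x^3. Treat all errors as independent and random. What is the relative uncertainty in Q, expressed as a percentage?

21.1%

Let u = y + c = 1020. δu = √(δy² + δc²) = √(11500 + 18.4) = 107, so δu/u = 0.105.
Q is then a monomial in u, p, x:
δQ/Q = √((δu/u)² + (-2·δp/p)² + (3·δx/x)²) = √(0.0111 + 0.00116 + 0.0324) = 0.211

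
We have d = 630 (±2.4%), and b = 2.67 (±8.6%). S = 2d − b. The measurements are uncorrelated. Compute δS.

Absolute uncertainties add in quadrature for a linear combination:
  (2·δd)² = 914;  (δb)² = 0.0527
δS = √(915) = 30.2

30.2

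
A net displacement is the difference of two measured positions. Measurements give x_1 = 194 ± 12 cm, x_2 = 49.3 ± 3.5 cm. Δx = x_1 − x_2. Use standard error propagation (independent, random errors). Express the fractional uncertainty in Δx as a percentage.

8.64%

Sums and differences: (δΔx)² = Σ (cᵢ δxᵢ)².
  (δx_1)² = 144;  (δx_2)² = 12.2
δΔx = √(156) = 12.5 cm
Δx = 145 cm, so δΔx/Δx = 12.5/145 = 0.0864.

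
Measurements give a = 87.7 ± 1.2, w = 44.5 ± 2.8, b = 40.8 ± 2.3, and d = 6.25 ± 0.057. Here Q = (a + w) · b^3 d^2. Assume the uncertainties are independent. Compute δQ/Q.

Let u = a + w = 132. δu = √(δa² + δw²) = √(1.44 + 7.84) = 3.05, so δu/u = 0.0230.
Q is then a monomial in u, b, d:
δQ/Q = √((δu/u)² + (3·δb/b)² + (2·δd/d)²) = √(0.000531 + 0.0286 + 0.000333) = 0.172

0.172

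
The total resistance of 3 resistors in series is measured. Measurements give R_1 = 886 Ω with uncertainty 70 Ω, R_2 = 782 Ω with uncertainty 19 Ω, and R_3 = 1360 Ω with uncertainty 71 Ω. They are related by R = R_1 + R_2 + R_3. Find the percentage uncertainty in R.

Absolute uncertainties add in quadrature for a linear combination:
  (δR_1)² = 4900;  (δR_2)² = 361;  (δR_3)² = 5040
δR = √(10300) = 101 Ω
R = 3030 Ω, so δR/R = 101/3030 = 0.0335.

3.35%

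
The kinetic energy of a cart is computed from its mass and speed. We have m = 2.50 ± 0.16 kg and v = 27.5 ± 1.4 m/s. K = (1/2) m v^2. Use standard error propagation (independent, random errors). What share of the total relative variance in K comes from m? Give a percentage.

28.3%

(δK/K)² = (1·δm/m)² + (2·δv/v)²
  m term: (1×0.0640)² = 0.00410
  v term: (2×0.0509)² = 0.0104
Total = 0.0145. Share from m = 0.00410/0.0145 = 0.283.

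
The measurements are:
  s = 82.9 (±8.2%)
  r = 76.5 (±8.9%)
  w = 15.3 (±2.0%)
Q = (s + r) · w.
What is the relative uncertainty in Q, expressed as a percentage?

Let u = s + r = 159. δu = √(δs² + δr²) = √(46.2 + 46.4) = 9.62, so δu/u = 0.0604.
Q is then a monomial in u, w:
δQ/Q = √((δu/u)² + (1·δw/w)²) = √(0.00364 + 0.000400) = 0.0636

6.36%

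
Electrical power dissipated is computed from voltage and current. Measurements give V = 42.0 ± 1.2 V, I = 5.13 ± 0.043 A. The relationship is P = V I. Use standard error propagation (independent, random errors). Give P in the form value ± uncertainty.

Products/powers → add relative errors in quadrature, weighted by exponent:
  (1·δV/V)² = (1×0.0286)² = 0.000816;  (1·δI/I)² = (1×0.00838)² = 7.03e-05
δP/P = √(0.000887) = 0.0298
P = 215 W, so δP = 0.0298 × 215 = 6.42 W.

215 ± 6.42 W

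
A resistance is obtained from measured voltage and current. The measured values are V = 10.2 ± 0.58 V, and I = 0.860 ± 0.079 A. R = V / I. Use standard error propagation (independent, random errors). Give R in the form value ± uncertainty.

Relative error in a monomial: (δR/R)² = Σ (nᵢ · δxᵢ/xᵢ)².
  (1·δV/V)² = (1×0.0569)² = 0.00323;  (-1·δI/I)² = (-1×0.0919)² = 0.00844
δR/R = √(0.0117) = 0.108
R = 11.9 Ω, so δR = 0.108 × 11.9 = 1.28 Ω.

11.9 ± 1.28 Ω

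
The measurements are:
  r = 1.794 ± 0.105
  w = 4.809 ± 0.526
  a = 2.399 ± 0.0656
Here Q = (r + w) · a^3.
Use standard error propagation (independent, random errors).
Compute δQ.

10.5

Let u = r + w = 6.603. δu = √(δr² + δw²) = √(0.0110 + 0.277) = 0.536, so δu/u = 0.0812.
Q is then a monomial in u, a:
δQ/Q = √((δu/u)² + (3·δa/a)²) = √(0.00660 + 0.00673) = 0.115
Q = 91.17, so δQ = 0.115 × 91.17 = 10.5.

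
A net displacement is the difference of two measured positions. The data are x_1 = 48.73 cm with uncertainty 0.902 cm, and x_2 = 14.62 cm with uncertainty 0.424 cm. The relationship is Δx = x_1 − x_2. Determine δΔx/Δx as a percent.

2.92%

Δx is a linear combination, so absolute uncertainties add in quadrature:
  (δx_1)² = 0.814;  (δx_2)² = 0.180
δΔx = √(0.993) = 0.997 cm
Δx = 34.11 cm, so δΔx/Δx = 0.997/34.11 = 0.0292.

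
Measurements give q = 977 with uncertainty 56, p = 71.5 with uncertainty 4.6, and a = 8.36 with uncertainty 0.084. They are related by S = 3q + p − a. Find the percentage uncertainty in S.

S is a linear combination, so absolute uncertainties add in quadrature:
  (3·δq)² = 28200;  (δp)² = 21.2;  (δa)² = 0.00706
δS = √(28200) = 168
S = 2990, so δS/S = 168/2990 = 0.0561.

5.61%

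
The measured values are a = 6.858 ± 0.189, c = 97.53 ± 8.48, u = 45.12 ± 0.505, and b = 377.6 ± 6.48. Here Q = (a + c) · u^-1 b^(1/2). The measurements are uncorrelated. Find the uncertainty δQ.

Let w = a + c = 104.4. δw = √(δa² + δc²) = √(0.0357 + 71.9) = 8.48, so δw/w = 0.0813.
Q is then a monomial in w, u, b:
δQ/Q = √((δw/w)² + (-1·δu/u)² + (½·δb/b)²) = √(0.00660 + 0.000125 + 7.36e-05) = 0.0825
Q = 44.96, so δQ = 0.0825 × 44.96 = 3.71.

3.71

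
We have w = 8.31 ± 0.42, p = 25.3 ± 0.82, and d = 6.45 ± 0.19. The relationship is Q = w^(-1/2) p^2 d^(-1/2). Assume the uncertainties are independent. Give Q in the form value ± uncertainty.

87.4 ± 6.22

Q is a product of powers, so relative uncertainties combine in quadrature:
  (−½·δw/w)² = (-0.5×0.0505)² = 0.000639;  (2·δp/p)² = (2×0.0324)² = 0.00420;  (−½·δd/d)² = (-0.5×0.0295)² = 0.000217
δQ/Q = √(0.00506) = 0.0711
Q = 87.4, so δQ = 0.0711 × 87.4 = 6.22.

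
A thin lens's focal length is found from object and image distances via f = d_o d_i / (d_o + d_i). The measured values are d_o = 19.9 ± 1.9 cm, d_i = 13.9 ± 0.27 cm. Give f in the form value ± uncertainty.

8.18 ± 0.335 cm

∂f/∂d_o = (d_i/(d_o+d_i))² = 0.169;  ∂f/∂d_i = (d_o/(d_o+d_i))² = 0.347
δf = √((∂f/∂d_o · δd_o)² + (∂f/∂d_i · δd_i)²) = √(0.103 + 0.00876) = 0.335 cm
f = 8.18 cm.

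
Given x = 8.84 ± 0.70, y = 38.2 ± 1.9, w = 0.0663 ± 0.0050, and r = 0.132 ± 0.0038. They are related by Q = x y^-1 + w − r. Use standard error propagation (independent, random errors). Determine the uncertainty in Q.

Let p = x·y^-1 = 0.231. δp/p = √((1·δx/x)² + (-1·δy/y)²) = √(0.00627 + 0.00247) = 0.0935, so δp = 0.0216.
Q = p + w − r: δQ = √(δp² + δw² + δr²) = √(0.000468 + 2.5e-05 + 1.44e-05) = 0.0225

0.0225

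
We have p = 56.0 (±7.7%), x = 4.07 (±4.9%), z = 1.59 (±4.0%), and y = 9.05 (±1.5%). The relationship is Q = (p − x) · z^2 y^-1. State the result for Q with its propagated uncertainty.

Let u = p − x = 51.9. δu = √(δp² + δx²) = √(18.6 + 0.0398) = 4.32, so δu/u = 0.0831.
Q is then a monomial in u, z, y:
δQ/Q = √((δu/u)² + (2·δz/z)² + (-1·δy/y)²) = √(0.00691 + 0.00640 + 0.000225) = 0.116
Q = 14.5, so δQ = 0.116 × 14.5 = 1.69.

14.5 ± 1.69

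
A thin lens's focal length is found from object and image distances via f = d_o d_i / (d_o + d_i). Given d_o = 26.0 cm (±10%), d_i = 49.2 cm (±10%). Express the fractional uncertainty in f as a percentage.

7.40%

∂f/∂d_o = (d_i/(d_o+d_i))² = 0.428;  ∂f/∂d_i = (d_o/(d_o+d_i))² = 0.120
δf = √((∂f/∂d_o · δd_o)² + (∂f/∂d_i · δd_i)²) = √(1.24 + 0.346) = 1.26 cm
f = 17.0 cm, so δf/f = 1.26/17.0 = 0.0740.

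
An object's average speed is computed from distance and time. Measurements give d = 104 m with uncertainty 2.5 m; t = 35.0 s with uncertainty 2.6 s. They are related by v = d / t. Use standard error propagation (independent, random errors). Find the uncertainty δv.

0.232 m/s

Each factor contributes (exponent × relative error)² to (δv/v)²:
  (1·δd/d)² = (1×0.0240)² = 0.000578;  (-1·δt/t)² = (-1×0.0743)² = 0.00552
δv/v = √(0.00610) = 0.0781
v = 2.97 m/s, so δv = 0.0781 × 2.97 = 0.232 m/s.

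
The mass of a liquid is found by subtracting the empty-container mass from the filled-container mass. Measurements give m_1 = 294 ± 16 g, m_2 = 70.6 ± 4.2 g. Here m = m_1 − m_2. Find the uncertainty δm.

16.5 g

m is a linear combination, so absolute uncertainties add in quadrature:
  (δm_1)² = 256;  (δm_2)² = 17.6
δm = √(274) = 16.5 g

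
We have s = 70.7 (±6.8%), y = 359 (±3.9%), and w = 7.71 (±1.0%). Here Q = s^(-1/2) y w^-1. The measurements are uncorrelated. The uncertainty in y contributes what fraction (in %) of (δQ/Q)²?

54.8%

(δQ/Q)² = (−½·δs/s)² + (1·δy/y)² + (-1·δw/w)²
  s term: (-0.5×0.0680)² = 0.00116
  y term: (1×0.0390)² = 0.00152
  w term: (-1×0.0100)² = 0.000100
Total = 0.00278. Share from y = 0.00152/0.00278 = 0.548.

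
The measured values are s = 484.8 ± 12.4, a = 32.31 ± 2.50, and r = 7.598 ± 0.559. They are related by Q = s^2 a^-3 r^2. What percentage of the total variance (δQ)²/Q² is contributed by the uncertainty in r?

27.7%

(δQ/Q)² = (2·δs/s)² + (-3·δa/a)² + (2·δr/r)²
  s term: (2×0.0256)² = 0.00262
  a term: (-3×0.0774)² = 0.0539
  r term: (2×0.0736)² = 0.0217
Total = 0.0782. Share from r = 0.0217/0.0782 = 0.277.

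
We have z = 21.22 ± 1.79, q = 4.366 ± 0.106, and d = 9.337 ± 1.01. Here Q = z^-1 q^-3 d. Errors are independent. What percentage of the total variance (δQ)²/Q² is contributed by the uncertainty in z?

(δQ/Q)² = (-1·δz/z)² + (-3·δq/q)² + (1·δd/d)²
  z term: (-1×0.0844)² = 0.00712
  q term: (-3×0.0243)² = 0.00531
  d term: (1×0.108)² = 0.0117
Total = 0.0241. Share from z = 0.00712/0.0241 = 0.295.

29.5%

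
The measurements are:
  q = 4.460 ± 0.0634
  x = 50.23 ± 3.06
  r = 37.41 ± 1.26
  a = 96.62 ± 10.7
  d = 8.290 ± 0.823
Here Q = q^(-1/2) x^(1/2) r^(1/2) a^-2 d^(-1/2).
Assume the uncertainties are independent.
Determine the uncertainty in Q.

Each factor contributes (exponent × relative error)² to (δQ/Q)²:
  (−½·δq/q)² = (-0.5×0.0142)² = 5.05e-05;  (½·δx/x)² = (0.5×0.0609)² = 0.000928;  (½·δr/r)² = (0.5×0.0337)² = 0.000284;  (-2·δa/a)² = (-2×0.111)² = 0.0491;  (−½·δd/d)² = (-0.5×0.0993)² = 0.00246
δQ/Q = √(0.0528) = 0.230
Q = 0.0007637, so δQ = 0.230 × 0.0007637 = 0.000175.

0.000175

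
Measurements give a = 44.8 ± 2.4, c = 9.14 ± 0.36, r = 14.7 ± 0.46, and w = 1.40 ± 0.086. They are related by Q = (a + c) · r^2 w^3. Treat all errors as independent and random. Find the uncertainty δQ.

Let u = a + c = 53.9. δu = √(δa² + δc²) = √(5.76 + 0.130) = 2.43, so δu/u = 0.0450.
Q is then a monomial in u, r, w:
δQ/Q = √((δu/u)² + (2·δr/r)² + (3·δw/w)²) = √(0.00202 + 0.00392 + 0.0340) = 0.200
Q = 32000, so δQ = 0.200 × 32000 = 6390.

6390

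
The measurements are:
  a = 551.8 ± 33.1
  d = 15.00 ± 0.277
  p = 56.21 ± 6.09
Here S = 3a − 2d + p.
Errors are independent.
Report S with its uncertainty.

1682 ± 99.5

Absolute uncertainties add in quadrature for a linear combination:
  (3·δa)² = 9860;  (2·δd)² = 0.307;  (δp)² = 37.1
δS = √(9900) = 99.5
S = 1682.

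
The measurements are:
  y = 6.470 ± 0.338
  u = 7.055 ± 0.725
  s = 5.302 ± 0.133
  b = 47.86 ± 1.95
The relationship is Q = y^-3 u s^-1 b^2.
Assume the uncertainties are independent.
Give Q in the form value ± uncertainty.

Q is a product of powers, so relative uncertainties combine in quadrature:
  (-3·δy/y)² = (-3×0.0522)² = 0.0246;  (1·δu/u)² = (1×0.103)² = 0.0106;  (-1·δs/s)² = (-1×0.0251)² = 0.000629;  (2·δb/b)² = (2×0.0407)² = 0.00664
δQ/Q = √(0.0424) = 0.206
Q = 11.25, so δQ = 0.206 × 11.25 = 2.32.

11.25 ± 2.32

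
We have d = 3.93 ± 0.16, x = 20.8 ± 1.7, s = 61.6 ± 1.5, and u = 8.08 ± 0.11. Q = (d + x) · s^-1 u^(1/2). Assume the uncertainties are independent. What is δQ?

0.0839

Let w = d + x = 24.7. δw = √(δd² + δx²) = √(0.0256 + 2.89) = 1.71, so δw/w = 0.0690.
Q is then a monomial in w, s, u:
δQ/Q = √((δw/w)² + (-1·δs/s)² + (½·δu/u)²) = √(0.00477 + 0.000593 + 4.63e-05) = 0.0735
Q = 1.14, so δQ = 0.0735 × 1.14 = 0.0839.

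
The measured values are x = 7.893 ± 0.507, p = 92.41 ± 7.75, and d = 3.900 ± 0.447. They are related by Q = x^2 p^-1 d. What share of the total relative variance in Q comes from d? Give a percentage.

35.8%

(δQ/Q)² = (2·δx/x)² + (-1·δp/p)² + (1·δd/d)²
  x term: (2×0.0642)² = 0.0165
  p term: (-1×0.0839)² = 0.00703
  d term: (1×0.115)² = 0.0131
Total = 0.0367. Share from d = 0.0131/0.0367 = 0.358.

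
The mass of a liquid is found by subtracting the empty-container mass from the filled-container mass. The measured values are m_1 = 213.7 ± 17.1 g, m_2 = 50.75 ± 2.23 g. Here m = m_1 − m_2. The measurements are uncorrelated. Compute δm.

17.2 g

For a sum/difference, combine absolute errors in quadrature:
  (δm_1)² = 292;  (δm_2)² = 4.97
δm = √(297) = 17.2 g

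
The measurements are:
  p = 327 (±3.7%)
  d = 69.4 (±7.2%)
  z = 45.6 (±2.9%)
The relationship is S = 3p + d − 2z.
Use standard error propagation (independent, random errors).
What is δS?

Each term contributes (cᵢ δxᵢ)² to (δS)²:
  (3·δp)² = 1320;  (δd)² = 25.0;  (2·δz)² = 6.99
δS = √(1350) = 36.7

36.7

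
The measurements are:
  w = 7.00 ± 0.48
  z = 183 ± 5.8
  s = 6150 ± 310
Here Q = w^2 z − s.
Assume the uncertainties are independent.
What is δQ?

1300

Let p = w^2·z = 8970. δp/p = √((2·δw/w)² + (1·δz/z)²) = √(0.0188 + 0.00100) = 0.141, so δp = 1260.
Q = p − s: δQ = √(δp² + δs²) = √(1.59e+06 + 96100) = 1300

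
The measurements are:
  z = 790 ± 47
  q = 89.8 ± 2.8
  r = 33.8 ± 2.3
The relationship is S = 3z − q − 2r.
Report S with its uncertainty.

2210 ± 141

Each term contributes (cᵢ δxᵢ)² to (δS)²:
  (3·δz)² = 19900;  (δq)² = 7.84;  (2·δr)² = 21.2
δS = √(19900) = 141
S = 2210.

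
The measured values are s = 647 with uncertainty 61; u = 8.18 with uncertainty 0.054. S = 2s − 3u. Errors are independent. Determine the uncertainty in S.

122

Absolute uncertainties add in quadrature for a linear combination:
  (2·δs)² = 14900;  (3·δu)² = 0.0262
δS = √(14900) = 122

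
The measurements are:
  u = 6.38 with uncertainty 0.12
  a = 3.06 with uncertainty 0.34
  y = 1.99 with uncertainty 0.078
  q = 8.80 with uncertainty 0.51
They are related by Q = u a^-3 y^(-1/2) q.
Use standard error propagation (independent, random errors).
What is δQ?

0.471

Since Q is a product/quotient, work with relative uncertainties:
  (1·δu/u)² = (1×0.0188)² = 0.000354;  (-3·δa/a)² = (-3×0.111)² = 0.111;  (−½·δy/y)² = (-0.5×0.0392)² = 0.000384;  (1·δq/q)² = (1×0.0580)² = 0.00336
δQ/Q = √(0.115) = 0.339
Q = 1.39, so δQ = 0.339 × 1.39 = 0.471.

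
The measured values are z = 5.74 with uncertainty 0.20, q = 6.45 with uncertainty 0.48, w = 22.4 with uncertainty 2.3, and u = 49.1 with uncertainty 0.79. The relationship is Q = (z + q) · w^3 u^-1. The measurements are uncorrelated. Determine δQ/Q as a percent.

Let h = z + q = 12.2. δh = √(δz² + δq²) = √(0.0400 + 0.230) = 0.520, so δh/h = 0.0427.
Q is then a monomial in h, w, u:
δQ/Q = √((δh/h)² + (3·δw/w)² + (-1·δu/u)²) = √(0.00182 + 0.0949 + 0.000259) = 0.311

31.1%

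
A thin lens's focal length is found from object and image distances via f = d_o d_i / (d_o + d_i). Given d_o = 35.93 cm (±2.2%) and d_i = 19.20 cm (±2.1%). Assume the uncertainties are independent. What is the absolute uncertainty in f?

∂f/∂d_o = (d_i/(d_o+d_i))² = 0.121;  ∂f/∂d_i = (d_o/(d_o+d_i))² = 0.425
δf = √((∂f/∂d_o · δd_o)² + (∂f/∂d_i · δd_i)²) = √(0.00919 + 0.0293) = 0.196 cm

0.196 cm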